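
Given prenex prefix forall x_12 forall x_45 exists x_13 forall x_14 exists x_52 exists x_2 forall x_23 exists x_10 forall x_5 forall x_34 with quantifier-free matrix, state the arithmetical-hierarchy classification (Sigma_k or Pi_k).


Leading quantifier is forall, so the class is Pi.
Number of quantifier blocks = alternations + 1 = 6 + 1 = 7.
Classification: Pi_7

Pi_7


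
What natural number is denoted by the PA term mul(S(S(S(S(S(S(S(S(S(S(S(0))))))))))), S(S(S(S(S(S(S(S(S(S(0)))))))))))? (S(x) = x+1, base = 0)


mul(S^11(0), S^10(0)):
S^11(0) = 11
S^10(0) = 10
11 * 10 = 110

110


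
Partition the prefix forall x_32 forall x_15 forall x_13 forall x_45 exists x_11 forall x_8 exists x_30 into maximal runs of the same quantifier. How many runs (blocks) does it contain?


Alternations = 3.
Blocks = alternations + 1 = 4

4


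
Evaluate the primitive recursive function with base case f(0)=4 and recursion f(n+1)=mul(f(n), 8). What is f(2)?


f(0) = 4
f(1) = mul(f(0), 8) = mul(4, 8) = 32
f(2) = mul(f(1), 8) = mul(32, 8) = 256


256


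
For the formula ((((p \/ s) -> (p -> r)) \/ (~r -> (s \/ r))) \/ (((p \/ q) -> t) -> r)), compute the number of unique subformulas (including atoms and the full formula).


Formula: ((((p \/ s) -> (p -> r)) \/ (~r -> (s \/ r))) \/ (((p \/ q) -> t) -> r))
Subformulas found:
  1. q
  2. s
  3. r
  4. t
  5. p
  6. ~r
  7. (s \/ r)
  8. (p \/ s)
  9. (p \/ q)
  10. (p -> r)
  11. ((p \/ q) -> t)
  12. (~r -> (s \/ r))
  13. ((p \/ s) -> (p -> r))
  14. (((p \/ q) -> t) -> r)
  15. (((p \/ s) -> (p -> r)) \/ (~r -> (s \/ r)))
  16. ((((p \/ s) -> (p -> r)) \/ (~r -> (s \/ r))) \/ (((p \/ q) -> t) -> r))
Total distinct subformulas = 16

16


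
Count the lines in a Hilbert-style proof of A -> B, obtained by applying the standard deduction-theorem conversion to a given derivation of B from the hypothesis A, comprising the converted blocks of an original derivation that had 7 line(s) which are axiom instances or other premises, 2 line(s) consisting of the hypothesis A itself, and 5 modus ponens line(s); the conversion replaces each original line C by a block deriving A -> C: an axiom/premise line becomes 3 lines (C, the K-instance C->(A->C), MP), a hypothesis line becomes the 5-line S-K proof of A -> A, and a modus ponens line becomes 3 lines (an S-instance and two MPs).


Deduction-theorem conversion, block by block:
- 7 axiom/premise lines -> 3 lines each = 21
- 2 hypothesis lines -> 5 lines each (identity proof A->A) = 10
- 5 MP lines -> 3 lines each (S-instance, MP, MP) = 15
Total = 21 + 10 + 15 = 46 lines.

46


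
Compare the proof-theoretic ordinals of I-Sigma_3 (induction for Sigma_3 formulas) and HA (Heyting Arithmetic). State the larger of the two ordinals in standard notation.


Proof-theoretic ordinal of I-Sigma_3 (induction for Sigma_3 formulas): omega^(omega^(omega^omega))
Proof-theoretic ordinal of HA (Heyting Arithmetic): epsilon_0
Comparing: omega^(omega^(omega^omega)) < epsilon_0.
The larger ordinal is epsilon_0 (from HA (Heyting Arithmetic)).

epsilon_0


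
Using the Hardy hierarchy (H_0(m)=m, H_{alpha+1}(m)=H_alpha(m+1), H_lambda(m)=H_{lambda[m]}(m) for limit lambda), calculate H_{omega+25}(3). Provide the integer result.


H_{omega+25}(3):
Unwind the 25 successor steps: H_{omega+25}(3) = H_omega(3+25) = H_omega(28).
H_omega(m) = H_m(m) = m + m = 2m.
Result = 2 * 28 = 56

56


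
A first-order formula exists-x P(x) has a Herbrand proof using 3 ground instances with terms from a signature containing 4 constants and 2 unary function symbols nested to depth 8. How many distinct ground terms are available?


Herbrand terms by depth:
Depth 0: 4 constants
Depth 1: 8 new terms (running total: 12)
Depth 2: 16 new terms (running total: 28)
Depth 3: 32 new terms (running total: 60)
Depth 4: 64 new terms (running total: 124)
Depth 5: 128 new terms (running total: 252)
Depth 6: 256 new terms (running total: 508)
Depth 7: 512 new terms (running total: 1020)
Depth 8: 1024 new terms (running total: 2044)
Total distinct ground terms = 2044

2044


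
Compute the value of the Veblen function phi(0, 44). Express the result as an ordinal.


phi(0, 44):
phi(0, beta) = omega^beta by definition.
phi(0, 44) = omega^44

omega^44


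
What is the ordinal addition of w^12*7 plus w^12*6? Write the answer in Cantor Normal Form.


Ordinal addition w^12*7 + w^12*6:
Both terms have the same exponent 12.
w^e*c + w^e*d = w^e*(c+d).
Result = w^12*(7+6) = w^12*13

w^12*13


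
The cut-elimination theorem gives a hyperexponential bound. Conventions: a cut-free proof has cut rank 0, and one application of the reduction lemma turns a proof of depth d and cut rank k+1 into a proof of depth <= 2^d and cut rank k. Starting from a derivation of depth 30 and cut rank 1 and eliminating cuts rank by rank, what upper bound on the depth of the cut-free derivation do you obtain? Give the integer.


Each rank reduction sends depth d to at most 2^d; cut rank r needs r reductions.
2_0(30) = 30
2_1(30) = 2^30 = 1073741824
Cut-free depth bound = 1073741824

1073741824


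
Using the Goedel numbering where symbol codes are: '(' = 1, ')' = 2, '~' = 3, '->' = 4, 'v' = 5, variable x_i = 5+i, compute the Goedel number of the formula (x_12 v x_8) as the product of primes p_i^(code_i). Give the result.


Formula: (x_12 v x_8)
Symbol codes: [1, 17, 5, 13, 2]
Primes: [2, 3, 5, 7, 11]
p_1^1 = 2^1 = 2
p_2^17 = 3^17 = 129140163
p_3^5 = 5^5 = 3125
p_4^13 = 7^13 = 96889010407
p_5^2 = 11^2 = 121
Product = 9462398588881936482881250

9462398588881936482881250


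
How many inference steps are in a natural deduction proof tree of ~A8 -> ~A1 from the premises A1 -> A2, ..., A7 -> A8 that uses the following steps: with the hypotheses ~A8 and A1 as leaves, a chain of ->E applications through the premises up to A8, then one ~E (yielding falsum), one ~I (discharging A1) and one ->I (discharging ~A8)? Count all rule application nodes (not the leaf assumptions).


From hypothesis A1, 7 ->E steps along the 7 premises yield A8.
~E with hypothesis ~A8 gives falsum (1 node); ~I discharging A1 gives ~A1 (1 node); ->I discharging ~A8 gives the goal (1 node).
Total = 7 + 3 = 10 inference nodes.

10


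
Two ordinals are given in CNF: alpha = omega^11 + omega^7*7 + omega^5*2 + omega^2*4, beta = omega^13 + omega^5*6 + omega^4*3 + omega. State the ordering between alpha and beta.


Compare term by term from highest exponent:
alpha = omega^11 + omega^7*7 + omega^5*2 + omega^2*4
beta = omega^13 + omega^5*6 + omega^4*3 + omega
Term 1: alpha has omega^11*1, beta has omega^13*1
Term 2: alpha has omega^7*7, beta has omega^5*6
Term 3: alpha has omega^5*2, beta has omega^4*3
Term 4: alpha has omega^2*4, beta has omega^1*1
Result: alpha < beta

alpha < beta


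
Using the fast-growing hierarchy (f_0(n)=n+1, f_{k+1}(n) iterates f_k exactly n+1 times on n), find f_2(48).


f_2(48) = f_1^49(48)
f_1(m) = 2m + 1.
Iterating: f_1^k(n) = 2^k*(n+1) - 1.
f_2(48) = 2^49*(48+1) - 1 = 562949953421312*49 - 1 = 27584547717644287

27584547717644287


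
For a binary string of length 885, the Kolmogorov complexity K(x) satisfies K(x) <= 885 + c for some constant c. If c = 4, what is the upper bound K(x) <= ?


K(x) <= |x| + c = 885 + 4 = 889

889


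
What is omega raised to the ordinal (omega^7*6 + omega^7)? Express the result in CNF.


omega^(omega^7*6 + omega^7):
Both terms of the exponent have the same exponent 7, so they merge: omega^7*6 + omega^7 = omega^7*(6+1) = omega^7*7.
omega raised to a CNF ordinal is a single CNF term: Result = omega^(omega^7*7)

omega^(omega^7*7)


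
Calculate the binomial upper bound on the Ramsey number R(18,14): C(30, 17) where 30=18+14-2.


R(18,14) <= C(18+14-2, 18-1) = C(30, 17)
C(30, 17) = 30! / (17! * 13!)
= 119759850

119759850


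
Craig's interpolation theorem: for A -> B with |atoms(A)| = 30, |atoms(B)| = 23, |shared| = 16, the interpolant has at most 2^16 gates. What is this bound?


Shared atoms = 16
Craig interpolant size bound = 2^16
= 65536

65536


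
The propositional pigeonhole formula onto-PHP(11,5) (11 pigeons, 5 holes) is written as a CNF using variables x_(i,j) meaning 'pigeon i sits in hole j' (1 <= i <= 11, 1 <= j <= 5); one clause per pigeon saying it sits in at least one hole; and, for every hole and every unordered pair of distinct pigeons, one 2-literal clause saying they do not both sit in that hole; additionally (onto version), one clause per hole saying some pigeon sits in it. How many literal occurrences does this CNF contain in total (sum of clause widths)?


onto-PHP(11,5): 11 pigeons, 5 holes, 11*5 = 55 variables.
- pigeon clauses: one per pigeon -> 11 clauses of width 5 -> 55 literals
- hole clauses: 5 holes * C(11,2) = 5 * 55 -> 275 clauses of width 2 -> 550 literals
- onto clauses: one per hole -> 5 clauses of width 11 -> 55 literals
Total literal occurrences = 55 + 550 + 55 = 660

660


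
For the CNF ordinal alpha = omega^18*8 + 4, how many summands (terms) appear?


CNF: omega^18*8 + 4
Count the summands separated by '+':
  term 1: omega^18*8
  term 2: 4
Total terms = 2

2


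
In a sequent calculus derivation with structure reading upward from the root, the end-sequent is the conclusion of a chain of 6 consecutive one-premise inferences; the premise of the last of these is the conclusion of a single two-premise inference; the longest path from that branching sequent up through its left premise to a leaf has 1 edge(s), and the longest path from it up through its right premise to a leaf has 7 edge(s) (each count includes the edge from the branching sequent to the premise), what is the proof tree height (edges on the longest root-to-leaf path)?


Longest path through the left premise: 1 edges (measured from the branching sequent)
Longest path through the right premise: 7 edges
Height of the subtree rooted at the branching sequent: max(1, 7) = 7
The branching sequent sits 6 edges above the root (the chain of one-premise inferences), so height = 7 + 6 = 13

13


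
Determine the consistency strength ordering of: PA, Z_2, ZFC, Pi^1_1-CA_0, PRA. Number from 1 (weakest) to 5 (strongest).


Ordering by consistency strength:
1. PRA
2. PA
3. Pi^1_1-CA_0
4. Z_2
5. ZFC


PA=2, Z_2=4, ZFC=5, Pi^1_1-CA_0=3, PRA=1


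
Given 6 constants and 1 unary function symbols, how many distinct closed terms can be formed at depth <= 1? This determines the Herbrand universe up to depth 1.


Herbrand terms by depth:
Depth 0: 6 constants
Depth 1: 6 new terms (running total: 12)
Total distinct ground terms = 12

12


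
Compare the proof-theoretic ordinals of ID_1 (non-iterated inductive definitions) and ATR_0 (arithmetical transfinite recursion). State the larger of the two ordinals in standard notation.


Proof-theoretic ordinal of ID_1 (non-iterated inductive definitions): psi_0(epsilon_{Omega+1})
Proof-theoretic ordinal of ATR_0 (arithmetical transfinite recursion): Gamma_0
Comparing: Gamma_0 < psi_0(epsilon_{Omega+1}).
The larger ordinal is psi_0(epsilon_{Omega+1}) (from ID_1 (non-iterated inductive definitions)).

psi_0(epsilon_{Omega+1})


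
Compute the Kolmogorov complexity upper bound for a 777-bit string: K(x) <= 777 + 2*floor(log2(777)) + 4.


floor(log2(777)) = 9
2 * 9 = 18
K(x) <= 777 + 18 + 4 = 799

799


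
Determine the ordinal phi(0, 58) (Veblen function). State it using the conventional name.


phi(0, 58):
phi(0, beta) = omega^beta by definition.
phi(0, 58) = omega^58

omega^58


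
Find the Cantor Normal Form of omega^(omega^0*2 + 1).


omega^(omega^0*2 + 1):
omega^0 = 1, so the exponent is 2 + 1 = 3 (finite ordinal addition).
Result = omega^3, already a single CNF term.

omega^3


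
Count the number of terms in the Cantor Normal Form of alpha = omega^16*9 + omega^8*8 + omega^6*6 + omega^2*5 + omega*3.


CNF: omega^16*9 + omega^8*8 + omega^6*6 + omega^2*5 + omega*3
Count the summands separated by '+':
  term 1: omega^16*9
  term 2: omega^8*8
  term 3: omega^6*6
  term 4: omega^2*5
  term 5: omega*3
Total terms = 5

5


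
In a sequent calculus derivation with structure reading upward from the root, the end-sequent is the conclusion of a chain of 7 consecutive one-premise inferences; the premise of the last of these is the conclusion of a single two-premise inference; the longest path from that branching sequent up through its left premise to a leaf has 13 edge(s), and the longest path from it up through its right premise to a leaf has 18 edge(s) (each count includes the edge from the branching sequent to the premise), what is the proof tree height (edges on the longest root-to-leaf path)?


Longest path through the left premise: 13 edges (measured from the branching sequent)
Longest path through the right premise: 18 edges
Height of the subtree rooted at the branching sequent: max(13, 18) = 18
The branching sequent sits 7 edges above the root (the chain of one-premise inferences), so height = 18 + 7 = 25

25


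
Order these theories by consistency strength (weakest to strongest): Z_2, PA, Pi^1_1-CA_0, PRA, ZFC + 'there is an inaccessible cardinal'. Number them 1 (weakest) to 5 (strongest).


Ordering by consistency strength:
1. PRA
2. PA
3. Pi^1_1-CA_0
4. Z_2
5. ZFC + 'there is an inaccessible cardinal'


Z_2=4, PA=2, Pi^1_1-CA_0=3, PRA=1, ZFC + 'there is an inaccessible cardinal'=5


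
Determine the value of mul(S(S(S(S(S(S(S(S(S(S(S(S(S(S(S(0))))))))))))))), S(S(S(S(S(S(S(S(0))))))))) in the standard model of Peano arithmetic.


mul(S^15(0), S^8(0)):
S^15(0) = 15
S^8(0) = 8
15 * 8 = 120

120


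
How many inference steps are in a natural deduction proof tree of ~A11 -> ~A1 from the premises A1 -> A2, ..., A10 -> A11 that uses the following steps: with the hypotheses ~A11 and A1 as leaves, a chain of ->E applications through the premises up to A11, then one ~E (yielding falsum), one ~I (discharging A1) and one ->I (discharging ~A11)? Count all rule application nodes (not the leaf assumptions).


From hypothesis A1, 10 ->E steps along the 10 premises yield A11.
~E with hypothesis ~A11 gives falsum (1 node); ~I discharging A1 gives ~A1 (1 node); ->I discharging ~A11 gives the goal (1 node).
Total = 10 + 3 = 13 inference nodes.

13


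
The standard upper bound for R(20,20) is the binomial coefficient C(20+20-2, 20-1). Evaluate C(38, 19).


R(20,20) <= C(20+20-2, 20-1) = C(38, 19)
C(38, 19) = 38! / (19! * 19!)
= 35345263800

35345263800


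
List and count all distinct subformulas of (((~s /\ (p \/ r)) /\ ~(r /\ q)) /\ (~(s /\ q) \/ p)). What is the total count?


Formula: (((~s /\ (p \/ r)) /\ ~(r /\ q)) /\ (~(s /\ q) \/ p))
Subformulas found:
  1. q
  2. s
  3. r
  4. p
  5. ~s
  6. (s /\ q)
  7. (r /\ q)
  8. (p \/ r)
  9. ~(s /\ q)
  10. ~(r /\ q)
  11. (~s /\ (p \/ r))
  12. (~(s /\ q) \/ p)
  13. ((~s /\ (p \/ r)) /\ ~(r /\ q))
  14. (((~s /\ (p \/ r)) /\ ~(r /\ q)) /\ (~(s /\ q) \/ p))
Total distinct subformulas = 14

14


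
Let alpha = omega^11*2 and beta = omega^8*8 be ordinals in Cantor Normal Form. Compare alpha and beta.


Compare term by term from highest exponent:
alpha = omega^11*2
beta = omega^8*8
Term 1: alpha has omega^11*2, beta has omega^8*8
Result: alpha > beta

alpha > beta


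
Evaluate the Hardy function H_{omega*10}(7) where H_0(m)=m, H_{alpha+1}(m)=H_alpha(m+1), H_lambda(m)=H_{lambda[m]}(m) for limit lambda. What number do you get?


H_{omega*10}(7):
For the Hardy hierarchy, H_{omega*k}(n) = 2^k * n.
2^10 = 1024.
1024 * 7 = 7168

7168


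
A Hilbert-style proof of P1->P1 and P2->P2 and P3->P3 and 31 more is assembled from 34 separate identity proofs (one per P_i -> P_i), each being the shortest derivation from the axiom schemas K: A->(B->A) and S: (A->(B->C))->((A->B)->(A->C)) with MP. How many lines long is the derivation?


The shortest proof of A->A from K and S in the Hilbert calculus has exactly 5 lines:
(1) K instance A->((A->A)->A), (2) S instance, (3) MP on 1,2, (4) K instance A->(A->A), (5) MP on 3,4.
For 34 independent identities: 34 * 5 = 170 lines total.

170


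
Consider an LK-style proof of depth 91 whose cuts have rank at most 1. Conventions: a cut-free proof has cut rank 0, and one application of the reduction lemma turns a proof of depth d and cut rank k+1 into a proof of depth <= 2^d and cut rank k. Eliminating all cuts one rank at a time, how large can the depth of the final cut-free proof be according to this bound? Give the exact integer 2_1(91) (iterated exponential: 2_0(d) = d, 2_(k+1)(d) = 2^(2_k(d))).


Each rank reduction sends depth d to at most 2^d; cut rank r needs r reductions.
2_0(91) = 91
2_1(91) = 2^91 = 2475880078570760549798248448
Cut-free depth bound = 2475880078570760549798248448

2475880078570760549798248448


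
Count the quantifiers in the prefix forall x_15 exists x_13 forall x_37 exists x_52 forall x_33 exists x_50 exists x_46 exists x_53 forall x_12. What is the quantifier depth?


Quantifier prefix has 9 quantifier symbols.
Quantifier depth = 9

9


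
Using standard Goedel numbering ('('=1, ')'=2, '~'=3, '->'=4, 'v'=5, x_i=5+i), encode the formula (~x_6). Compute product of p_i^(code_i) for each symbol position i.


Formula: (~x_6)
Symbol codes: [1, 3, 11, 2]
Primes: [2, 3, 5, 7]
p_1^1 = 2^1 = 2
p_2^3 = 3^3 = 27
p_3^11 = 5^11 = 48828125
p_4^2 = 7^2 = 49
Product = 129199218750

129199218750


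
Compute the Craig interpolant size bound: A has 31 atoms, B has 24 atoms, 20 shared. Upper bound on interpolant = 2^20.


Shared atoms = 20
Craig interpolant size bound = 2^20
= 1048576

1048576


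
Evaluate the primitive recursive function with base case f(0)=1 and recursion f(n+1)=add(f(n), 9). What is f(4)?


f(0) = 1
f(1) = add(f(0), 9) = add(1, 9) = 10
f(2) = add(f(1), 9) = add(10, 9) = 19
f(3) = add(f(2), 9) = add(19, 9) = 28
f(4) = add(f(3), 9) = add(28, 9) = 37


37


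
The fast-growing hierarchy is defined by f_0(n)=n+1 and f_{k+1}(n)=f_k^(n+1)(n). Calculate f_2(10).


f_2(10) = f_1^11(10)
f_1(m) = 2m + 1.
Iterating: f_1^k(n) = 2^k*(n+1) - 1.
f_2(10) = 2^11*(10+1) - 1 = 2048*11 - 1 = 22527

22527


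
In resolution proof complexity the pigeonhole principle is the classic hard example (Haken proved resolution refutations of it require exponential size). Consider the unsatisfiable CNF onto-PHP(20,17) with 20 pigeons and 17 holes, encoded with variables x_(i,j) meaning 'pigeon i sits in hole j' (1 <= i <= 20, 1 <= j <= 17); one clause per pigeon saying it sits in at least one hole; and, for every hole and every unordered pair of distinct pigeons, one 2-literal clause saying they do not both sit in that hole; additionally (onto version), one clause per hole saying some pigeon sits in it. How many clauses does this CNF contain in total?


onto-PHP(20,17): 20 pigeons, 17 holes, 20*17 = 340 variables.
- pigeon clauses: one per pigeon -> 20 clauses
- hole clauses: 17 holes * C(20,2) = 17 * 190 -> 3230 clauses
- onto clauses: one per hole -> 17 clauses
Total clauses = 20 + 3230 + 17 = 3267

3267


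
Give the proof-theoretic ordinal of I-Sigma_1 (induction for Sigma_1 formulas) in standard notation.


The proof-theoretic ordinal of I-Sigma_1 (induction for Sigma_1 formulas) is a standard result in ordinal analysis.
This ordinal is the supremum of order types of primitive recursive well-orderings
that the theory can prove to be well-ordered.
For I-Sigma_1 (induction for Sigma_1 formulas), the proof-theoretic ordinal is omega^omega.

omega^omega


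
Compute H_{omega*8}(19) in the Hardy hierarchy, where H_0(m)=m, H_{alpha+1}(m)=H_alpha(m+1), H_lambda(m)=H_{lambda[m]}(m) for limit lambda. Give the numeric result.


H_{omega*8}(19):
For the Hardy hierarchy, H_{omega*k}(n) = 2^k * n.
2^8 = 256.
256 * 19 = 4864

4864


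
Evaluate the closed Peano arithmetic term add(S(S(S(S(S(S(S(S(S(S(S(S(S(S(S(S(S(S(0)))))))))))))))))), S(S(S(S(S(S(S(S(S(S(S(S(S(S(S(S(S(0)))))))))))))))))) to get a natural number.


add(S^18(0), S^17(0)):
S^18(0) = 18
S^17(0) = 17
18 + 17 = 35

35


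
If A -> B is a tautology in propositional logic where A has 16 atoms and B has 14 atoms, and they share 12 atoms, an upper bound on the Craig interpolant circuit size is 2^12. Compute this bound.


Shared atoms = 12
Craig interpolant size bound = 2^12
= 4096

4096


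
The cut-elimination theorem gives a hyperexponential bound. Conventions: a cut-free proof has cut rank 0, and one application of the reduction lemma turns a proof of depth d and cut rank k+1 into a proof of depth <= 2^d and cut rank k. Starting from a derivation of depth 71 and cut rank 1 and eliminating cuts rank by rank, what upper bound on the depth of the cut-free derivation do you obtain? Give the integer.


Each rank reduction sends depth d to at most 2^d; cut rank r needs r reductions.
2_0(71) = 71
2_1(71) = 2^71 = 2361183241434822606848
Cut-free depth bound = 2361183241434822606848

2361183241434822606848


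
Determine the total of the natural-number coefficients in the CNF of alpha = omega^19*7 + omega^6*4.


CNF: omega^19*7 + omega^6*4
Coefficients: 7 + 4 = 11

11


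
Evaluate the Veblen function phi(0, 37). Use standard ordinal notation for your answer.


phi(0, 37):
phi(0, beta) = omega^beta by definition.
phi(0, 37) = omega^37

omega^37


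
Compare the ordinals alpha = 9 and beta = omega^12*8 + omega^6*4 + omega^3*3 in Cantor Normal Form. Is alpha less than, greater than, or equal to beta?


Compare term by term from highest exponent:
alpha = 9
beta = omega^12*8 + omega^6*4 + omega^3*3
Term 1: alpha has omega^0*9, beta has omega^12*8
Term 2: alpha has omega^0*0, beta has omega^6*4
Term 3: alpha has omega^0*0, beta has omega^3*3
Result: alpha < beta

alpha < beta


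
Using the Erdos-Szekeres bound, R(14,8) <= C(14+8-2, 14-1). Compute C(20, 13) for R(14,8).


R(14,8) <= C(14+8-2, 14-1) = C(20, 13)
C(20, 13) = 20! / (13! * 7!)
= 77520

77520


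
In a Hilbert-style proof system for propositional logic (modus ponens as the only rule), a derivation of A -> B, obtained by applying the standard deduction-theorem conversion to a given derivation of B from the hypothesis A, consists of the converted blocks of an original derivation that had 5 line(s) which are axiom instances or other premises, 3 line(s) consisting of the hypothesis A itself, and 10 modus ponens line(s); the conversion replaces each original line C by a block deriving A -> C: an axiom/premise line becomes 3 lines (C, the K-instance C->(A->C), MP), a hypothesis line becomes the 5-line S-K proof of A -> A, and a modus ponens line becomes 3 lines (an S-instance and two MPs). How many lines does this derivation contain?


Deduction-theorem conversion, block by block:
- 5 axiom/premise lines -> 3 lines each = 15
- 3 hypothesis lines -> 5 lines each (identity proof A->A) = 15
- 10 MP lines -> 3 lines each (S-instance, MP, MP) = 30
Total = 15 + 15 + 30 = 60 lines.

60


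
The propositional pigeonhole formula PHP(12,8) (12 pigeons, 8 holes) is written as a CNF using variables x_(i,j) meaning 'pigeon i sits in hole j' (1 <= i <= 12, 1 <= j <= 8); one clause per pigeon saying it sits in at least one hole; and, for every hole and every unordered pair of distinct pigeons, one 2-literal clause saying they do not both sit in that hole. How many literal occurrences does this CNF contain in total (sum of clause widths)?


PHP(12,8): 12 pigeons, 8 holes, 12*8 = 96 variables.
- pigeon clauses: one per pigeon -> 12 clauses of width 8 -> 96 literals
- hole clauses: 8 holes * C(12,2) = 8 * 66 -> 528 clauses of width 2 -> 1056 literals
Total literal occurrences = 96 + 1056 = 1152

1152


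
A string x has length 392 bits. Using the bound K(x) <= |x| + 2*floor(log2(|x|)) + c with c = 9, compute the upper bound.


floor(log2(392)) = 8
2 * 8 = 16
K(x) <= 392 + 16 + 9 = 417

417


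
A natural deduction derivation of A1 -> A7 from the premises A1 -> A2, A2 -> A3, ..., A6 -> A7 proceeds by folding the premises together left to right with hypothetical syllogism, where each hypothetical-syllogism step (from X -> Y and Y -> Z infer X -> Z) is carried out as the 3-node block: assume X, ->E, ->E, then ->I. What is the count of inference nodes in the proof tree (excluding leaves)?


There are 6 premises in the chain. The first HS step combines premises 1 and 2; each further premise needs one more HS step.
So 6 premises require 6 - 1 = 5 hypothetical-syllogism steps.
Each HS step uses 3 inference nodes (->E, ->E, ->I).
5 * 3 = 15 total inference nodes.

15


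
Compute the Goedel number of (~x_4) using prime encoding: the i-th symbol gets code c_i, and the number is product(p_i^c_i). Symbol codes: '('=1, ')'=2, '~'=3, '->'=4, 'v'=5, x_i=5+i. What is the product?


Formula: (~x_4)
Symbol codes: [1, 3, 9, 2]
Primes: [2, 3, 5, 7]
p_1^1 = 2^1 = 2
p_2^3 = 3^3 = 27
p_3^9 = 5^9 = 1953125
p_4^2 = 7^2 = 49
Product = 5167968750

5167968750


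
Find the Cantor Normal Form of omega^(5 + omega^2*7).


omega^(5 + omega^2*7):
In ordinal addition a term is absorbed by a following term of strictly larger exponent: 0 < 2, so 5 + omega^2*7 = omega^2*7.
omega raised to a CNF ordinal is a single CNF term: Result = omega^(omega^2*7)

omega^(omega^2*7)


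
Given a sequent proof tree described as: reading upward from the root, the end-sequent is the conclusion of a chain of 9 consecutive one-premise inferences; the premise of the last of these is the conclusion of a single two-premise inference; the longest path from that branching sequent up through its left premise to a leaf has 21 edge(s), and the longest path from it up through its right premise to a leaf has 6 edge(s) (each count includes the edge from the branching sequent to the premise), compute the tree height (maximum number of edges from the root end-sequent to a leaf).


Longest path through the left premise: 21 edges (measured from the branching sequent)
Longest path through the right premise: 6 edges
Height of the subtree rooted at the branching sequent: max(21, 6) = 21
The branching sequent sits 9 edges above the root (the chain of one-premise inferences), so height = 21 + 9 = 30

30


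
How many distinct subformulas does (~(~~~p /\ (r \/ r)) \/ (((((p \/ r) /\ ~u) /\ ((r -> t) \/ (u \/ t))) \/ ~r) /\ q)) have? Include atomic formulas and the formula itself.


Formula: (~(~~~p /\ (r \/ r)) \/ (((((p \/ r) /\ ~u) /\ ((r -> t) \/ (u \/ t))) \/ ~r) /\ q))
Subformulas found:
  1. r
  2. q
  3. u
  4. t
  5. p
  6. ~p
  7. ~u
  8. ~r
  9. ~~p
  10. ~~~p
  11. (u \/ t)
  12. (r \/ r)
  13. (r -> t)
  14. (p \/ r)
  15. ((p \/ r) /\ ~u)
  16. (~~~p /\ (r \/ r))
  17. ~(~~~p /\ (r \/ r))
  18. ((r -> t) \/ (u \/ t))
  19. (((p \/ r) /\ ~u) /\ ((r -> t) \/ (u \/ t)))
  20. ((((p \/ r) /\ ~u) /\ ((r -> t) \/ (u \/ t))) \/ ~r)
  21. (((((p \/ r) /\ ~u) /\ ((r -> t) \/ (u \/ t))) \/ ~r) /\ q)
  22. (~(~~~p /\ (r \/ r)) \/ (((((p \/ r) /\ ~u) /\ ((r -> t) \/ (u \/ t))) \/ ~r) /\ q))
Total distinct subformulas = 22

22


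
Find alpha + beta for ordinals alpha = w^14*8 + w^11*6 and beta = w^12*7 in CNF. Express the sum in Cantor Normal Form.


Ordinal addition (w^14*8 + w^11*6) + w^12*7:
alpha's leading term has exponent 14 > beta's exponent 12, so it survives.
alpha's tail term has exponent 11 < beta's exponent 12, so it is absorbed by beta.
In ordinal addition, any term followed by a strictly larger-exponent term is absorbed.
Result = w^14*8 + w^12*7

w^14*8 + w^12*7


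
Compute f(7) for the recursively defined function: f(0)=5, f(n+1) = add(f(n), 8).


f(0) = 5
f(1) = add(f(0), 8) = add(5, 8) = 13
f(2) = add(f(1), 8) = add(13, 8) = 21
f(3) = add(f(2), 8) = add(21, 8) = 29
f(4) = add(f(3), 8) = add(29, 8) = 37
f(5) = add(f(4), 8) = add(37, 8) = 45
f(6) = add(f(5), 8) = add(45, 8) = 53
f(7) = add(f(6), 8) = add(53, 8) = 61


61


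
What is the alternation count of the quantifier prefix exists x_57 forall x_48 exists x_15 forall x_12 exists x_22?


Walk the prefix and count type changes:
  position 1: exists -> forall <-- alternation
  position 2: forall -> exists <-- alternation
  position 3: exists -> forall <-- alternation
  position 4: forall -> exists <-- alternation
Total alternations = 4

4


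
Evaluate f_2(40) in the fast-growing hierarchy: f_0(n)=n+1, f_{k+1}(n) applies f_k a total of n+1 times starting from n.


f_2(40) = f_1^41(40)
f_1(m) = 2m + 1.
Iterating: f_1^k(n) = 2^k*(n+1) - 1.
f_2(40) = 2^41*(40+1) - 1 = 2199023255552*41 - 1 = 90159953477631

90159953477631


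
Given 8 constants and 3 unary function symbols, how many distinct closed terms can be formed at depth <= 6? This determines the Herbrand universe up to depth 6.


Herbrand terms by depth:
Depth 0: 8 constants
Depth 1: 24 new terms (running total: 32)
Depth 2: 72 new terms (running total: 104)
Depth 3: 216 new terms (running total: 320)
Depth 4: 648 new terms (running total: 968)
Depth 5: 1944 new terms (running total: 2912)
Depth 6: 5832 new terms (running total: 8744)
Total distinct ground terms = 8744

8744


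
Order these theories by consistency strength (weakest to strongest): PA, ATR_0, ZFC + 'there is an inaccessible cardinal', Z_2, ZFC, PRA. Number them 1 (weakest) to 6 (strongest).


Ordering by consistency strength:
1. PRA
2. PA
3. ATR_0
4. Z_2
5. ZFC
6. ZFC + 'there is an inaccessible cardinal'


PA=2, ATR_0=3, ZFC + 'there is an inaccessible cardinal'=6, Z_2=4, ZFC=5, PRA=1


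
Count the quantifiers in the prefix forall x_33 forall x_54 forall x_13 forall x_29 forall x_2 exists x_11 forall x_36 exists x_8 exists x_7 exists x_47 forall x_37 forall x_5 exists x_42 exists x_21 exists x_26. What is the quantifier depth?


Quantifier prefix has 15 quantifier symbols.
Quantifier depth = 15

15


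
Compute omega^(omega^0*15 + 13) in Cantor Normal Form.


omega^(omega^0*15 + 13):
omega^0 = 1, so the exponent is 15 + 13 = 28 (finite ordinal addition).
Result = omega^28, already a single CNF term.

omega^28


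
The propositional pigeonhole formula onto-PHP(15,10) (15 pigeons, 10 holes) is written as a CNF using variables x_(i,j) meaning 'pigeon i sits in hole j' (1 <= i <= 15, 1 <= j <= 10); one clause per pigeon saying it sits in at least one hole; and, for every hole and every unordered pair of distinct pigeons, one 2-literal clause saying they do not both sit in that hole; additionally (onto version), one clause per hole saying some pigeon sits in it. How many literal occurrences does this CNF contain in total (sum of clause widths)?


onto-PHP(15,10): 15 pigeons, 10 holes, 15*10 = 150 variables.
- pigeon clauses: one per pigeon -> 15 clauses of width 10 -> 150 literals
- hole clauses: 10 holes * C(15,2) = 10 * 105 -> 1050 clauses of width 2 -> 2100 literals
- onto clauses: one per hole -> 10 clauses of width 15 -> 150 literals
Total literal occurrences = 150 + 2100 + 150 = 2400

2400


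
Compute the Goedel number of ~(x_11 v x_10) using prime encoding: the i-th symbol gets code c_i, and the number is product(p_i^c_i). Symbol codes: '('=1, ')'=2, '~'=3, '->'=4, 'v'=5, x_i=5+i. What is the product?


Formula: ~(x_11 v x_10)
Symbol codes: [3, 1, 16, 5, 15, 2]
Primes: [2, 3, 5, 7, 11, 13]
p_1^3 = 2^3 = 8
p_2^1 = 3^1 = 3
p_3^16 = 5^16 = 152587890625
p_4^5 = 7^5 = 16807
p_5^15 = 11^15 = 4177248169415651
p_6^2 = 13^2 = 169
Product = 43450871657187506229246826171875000

43450871657187506229246826171875000


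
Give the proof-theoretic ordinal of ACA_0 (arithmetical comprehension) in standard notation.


The proof-theoretic ordinal of ACA_0 (arithmetical comprehension) is a standard result in ordinal analysis.
This ordinal is the supremum of order types of primitive recursive well-orderings
that the theory can prove to be well-ordered.
For ACA_0 (arithmetical comprehension), the proof-theoretic ordinal is epsilon_0.

epsilon_0


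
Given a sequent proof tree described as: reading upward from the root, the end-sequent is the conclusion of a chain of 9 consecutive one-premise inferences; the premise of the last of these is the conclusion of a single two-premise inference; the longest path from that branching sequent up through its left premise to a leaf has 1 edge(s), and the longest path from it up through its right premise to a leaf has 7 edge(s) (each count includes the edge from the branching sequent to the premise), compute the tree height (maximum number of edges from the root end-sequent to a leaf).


Longest path through the left premise: 1 edges (measured from the branching sequent)
Longest path through the right premise: 7 edges
Height of the subtree rooted at the branching sequent: max(1, 7) = 7
The branching sequent sits 9 edges above the root (the chain of one-premise inferences), so height = 7 + 9 = 16

16


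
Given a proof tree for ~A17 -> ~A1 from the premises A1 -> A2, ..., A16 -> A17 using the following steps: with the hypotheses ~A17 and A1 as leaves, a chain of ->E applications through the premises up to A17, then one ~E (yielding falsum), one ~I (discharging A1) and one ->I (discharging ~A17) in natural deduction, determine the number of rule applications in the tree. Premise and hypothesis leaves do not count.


From hypothesis A1, 16 ->E steps along the 16 premises yield A17.
~E with hypothesis ~A17 gives falsum (1 node); ~I discharging A1 gives ~A1 (1 node); ->I discharging ~A17 gives the goal (1 node).
Total = 16 + 3 = 19 inference nodes.

19


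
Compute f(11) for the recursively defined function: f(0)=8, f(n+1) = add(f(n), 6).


f(0) = 8
f(1) = add(f(0), 6) = add(8, 6) = 14
f(2) = add(f(1), 6) = add(14, 6) = 20
f(3) = add(f(2), 6) = add(20, 6) = 26
f(4) = add(f(3), 6) = add(26, 6) = 32
f(5) = add(f(4), 6) = add(32, 6) = 38
f(6) = add(f(5), 6) = add(38, 6) = 44
f(7) = add(f(6), 6) = add(44, 6) = 50
f(8) = add(f(7), 6) = add(50, 6) = 56
f(9) = add(f(8), 6) = add(56, 6) = 62
f(10) = add(f(9), 6) = add(62, 6) = 68
f(11) = add(f(10), 6) = add(68, 6) = 74


74


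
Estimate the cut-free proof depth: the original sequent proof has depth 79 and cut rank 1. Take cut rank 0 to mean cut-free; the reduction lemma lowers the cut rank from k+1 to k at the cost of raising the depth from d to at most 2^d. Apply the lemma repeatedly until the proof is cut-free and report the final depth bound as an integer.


Each rank reduction sends depth d to at most 2^d; cut rank r needs r reductions.
2_0(79) = 79
2_1(79) = 2^79 = 604462909807314587353088
Cut-free depth bound = 604462909807314587353088

604462909807314587353088


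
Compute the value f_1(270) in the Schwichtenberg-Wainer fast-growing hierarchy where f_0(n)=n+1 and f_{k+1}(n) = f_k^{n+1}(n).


f_1(270) = f_0^271(270)
f_0 adds 1 each time, applied 271 times.
f_1(270) = 270 + 271 = 541

541


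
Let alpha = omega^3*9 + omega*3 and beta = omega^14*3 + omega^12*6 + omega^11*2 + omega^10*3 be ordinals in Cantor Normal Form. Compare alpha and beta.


Compare term by term from highest exponent:
alpha = omega^3*9 + omega*3
beta = omega^14*3 + omega^12*6 + omega^11*2 + omega^10*3
Term 1: alpha has omega^3*9, beta has omega^14*3
Term 2: alpha has omega^1*3, beta has omega^12*6
Term 3: alpha has omega^0*0, beta has omega^11*2
Term 4: alpha has omega^0*0, beta has omega^10*3
Result: alpha < beta

alpha < beta


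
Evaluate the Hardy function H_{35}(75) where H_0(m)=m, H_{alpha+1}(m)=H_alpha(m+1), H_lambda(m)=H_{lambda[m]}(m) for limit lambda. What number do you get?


H_35(75):
For finite ordinals k, H_k(n) = n + k (each successor step adds 1).
H_35(75) = 75 + 35 = 110

110


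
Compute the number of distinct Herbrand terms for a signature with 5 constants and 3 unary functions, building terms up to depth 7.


Herbrand terms by depth:
Depth 0: 5 constants
Depth 1: 15 new terms (running total: 20)
Depth 2: 45 new terms (running total: 65)
Depth 3: 135 new terms (running total: 200)
Depth 4: 405 new terms (running total: 605)
Depth 5: 1215 new terms (running total: 1820)
Depth 6: 3645 new terms (running total: 5465)
Depth 7: 10935 new terms (running total: 16400)
Total distinct ground terms = 16400

16400


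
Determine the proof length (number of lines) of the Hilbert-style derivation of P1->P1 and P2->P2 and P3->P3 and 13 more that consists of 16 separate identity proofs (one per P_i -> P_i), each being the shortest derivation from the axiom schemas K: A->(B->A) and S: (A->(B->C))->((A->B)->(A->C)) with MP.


The shortest proof of A->A from K and S in the Hilbert calculus has exactly 5 lines:
(1) K instance A->((A->A)->A), (2) S instance, (3) MP on 1,2, (4) K instance A->(A->A), (5) MP on 3,4.
For 16 independent identities: 16 * 5 = 80 lines total.

80


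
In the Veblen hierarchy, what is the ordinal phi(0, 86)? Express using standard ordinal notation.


phi(0, 86):
phi(0, beta) = omega^beta by definition.
phi(0, 86) = omega^86

omega^86


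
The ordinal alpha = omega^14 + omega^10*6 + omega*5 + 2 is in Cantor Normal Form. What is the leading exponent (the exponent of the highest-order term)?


CNF: omega^14 + omega^10*6 + omega*5 + 2
The leading term is omega^14, which has exponent 14.

14


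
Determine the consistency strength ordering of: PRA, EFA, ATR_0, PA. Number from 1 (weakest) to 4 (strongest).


Ordering by consistency strength:
1. EFA
2. PRA
3. PA
4. ATR_0


PRA=2, EFA=1, ATR_0=4, PA=3


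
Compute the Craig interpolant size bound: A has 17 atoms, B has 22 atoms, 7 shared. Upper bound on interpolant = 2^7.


Shared atoms = 7
Craig interpolant size bound = 2^7
= 128

128


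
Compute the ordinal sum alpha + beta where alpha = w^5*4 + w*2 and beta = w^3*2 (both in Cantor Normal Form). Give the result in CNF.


Ordinal addition (w^5*4 + w*2) + w^3*2:
alpha's leading term has exponent 5 > beta's exponent 3, so it survives.
alpha's tail term has exponent 1 < beta's exponent 3, so it is absorbed by beta.
In ordinal addition, any term followed by a strictly larger-exponent term is absorbed.
Result = w^5*4 + w^3*2

w^5*4 + w^3*2


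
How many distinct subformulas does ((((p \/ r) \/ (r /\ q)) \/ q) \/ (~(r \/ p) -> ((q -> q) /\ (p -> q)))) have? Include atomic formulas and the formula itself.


Formula: ((((p \/ r) \/ (r /\ q)) \/ q) \/ (~(r \/ p) -> ((q -> q) /\ (p -> q))))
Subformulas found:
  1. q
  2. r
  3. p
  4. (q -> q)
  5. (r /\ q)
  6. (p -> q)
  7. (r \/ p)
  8. (p \/ r)
  9. ~(r \/ p)
  10. ((p \/ r) \/ (r /\ q))
  11. ((q -> q) /\ (p -> q))
  12. (((p \/ r) \/ (r /\ q)) \/ q)
  13. (~(r \/ p) -> ((q -> q) /\ (p -> q)))
  14. ((((p \/ r) \/ (r /\ q)) \/ q) \/ (~(r \/ p) -> ((q -> q) /\ (p -> q))))
Total distinct subformulas = 14

14


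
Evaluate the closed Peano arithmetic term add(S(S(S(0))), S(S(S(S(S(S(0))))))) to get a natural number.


add(S^3(0), S^6(0)):
S^3(0) = 3
S^6(0) = 6
3 + 6 = 9

9


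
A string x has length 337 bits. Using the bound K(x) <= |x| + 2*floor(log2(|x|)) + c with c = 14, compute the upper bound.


floor(log2(337)) = 8
2 * 8 = 16
K(x) <= 337 + 16 + 14 = 367

367


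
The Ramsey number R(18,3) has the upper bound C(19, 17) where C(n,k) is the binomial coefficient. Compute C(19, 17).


R(18,3) <= C(18+3-2, 18-1) = C(19, 17)
C(19, 17) = 19! / (17! * 2!)
= 171

171


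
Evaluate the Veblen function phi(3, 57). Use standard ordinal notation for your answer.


phi(3, 57):
phi(3, beta) = eta_beta (the beta-th eta number, fixed point of zeta).
phi(3, 57) = eta_57

eta_57


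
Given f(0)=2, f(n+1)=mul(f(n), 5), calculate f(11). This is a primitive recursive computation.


f(0) = 2
f(1) = mul(f(0), 5) = mul(2, 5) = 10
f(2) = mul(f(1), 5) = mul(10, 5) = 50
f(3) = mul(f(2), 5) = mul(50, 5) = 250
f(4) = mul(f(3), 5) = mul(250, 5) = 1250
f(5) = mul(f(4), 5) = mul(1250, 5) = 6250
f(6) = mul(f(5), 5) = mul(6250, 5) = 31250
f(7) = mul(f(6), 5) = mul(31250, 5) = 156250
f(8) = mul(f(7), 5) = mul(156250, 5) = 781250
f(9) = mul(f(8), 5) = mul(781250, 5) = 3906250
f(10) = mul(f(9), 5) = mul(3906250, 5) = 19531250
f(11) = mul(f(10), 5) = mul(19531250, 5) = 97656250


97656250


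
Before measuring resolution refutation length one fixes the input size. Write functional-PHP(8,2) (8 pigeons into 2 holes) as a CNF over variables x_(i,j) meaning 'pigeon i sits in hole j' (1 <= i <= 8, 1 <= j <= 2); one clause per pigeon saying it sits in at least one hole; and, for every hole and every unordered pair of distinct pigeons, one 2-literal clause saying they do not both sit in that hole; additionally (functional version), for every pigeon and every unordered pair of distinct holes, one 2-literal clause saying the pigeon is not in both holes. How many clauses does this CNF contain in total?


functional-PHP(8,2): 8 pigeons, 2 holes, 8*2 = 16 variables.
- pigeon clauses: one per pigeon -> 8 clauses
- hole clauses: 2 holes * C(8,2) = 2 * 28 -> 56 clauses
- functional clauses: 8 pigeons * C(2,2) = 8 * 1 -> 8 clauses
Total clauses = 8 + 56 + 8 = 72

72
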